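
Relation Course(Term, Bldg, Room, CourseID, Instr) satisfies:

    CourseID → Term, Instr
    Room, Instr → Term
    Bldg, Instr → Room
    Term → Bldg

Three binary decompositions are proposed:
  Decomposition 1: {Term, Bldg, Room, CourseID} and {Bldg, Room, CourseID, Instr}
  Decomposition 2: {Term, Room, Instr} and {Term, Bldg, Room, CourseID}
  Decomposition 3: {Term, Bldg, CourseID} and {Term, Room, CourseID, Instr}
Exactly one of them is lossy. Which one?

Decomposition 2

Decomposition 1: common = {Bldg, Room, CourseID}, closure = {Term, Bldg, Room, CourseID, Instr} → lossless.
Decomposition 2: common = {Term, Room}, closure = {Term, Bldg, Room} → lossy.
Decomposition 3: common = {Term, CourseID}, closure = {Term, Bldg, Room, CourseID, Instr} → lossless.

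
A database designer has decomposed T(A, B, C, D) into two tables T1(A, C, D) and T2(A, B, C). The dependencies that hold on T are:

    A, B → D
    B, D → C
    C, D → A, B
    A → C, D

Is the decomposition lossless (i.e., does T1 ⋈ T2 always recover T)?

Yes

Common attributes: T1 ∩ T2 = {A, C}.
Closure of {A, C}: A → C, D applies, adding D; C, D → A, B applies, adding B. So (A, C)⁺ = {A, B, C, D}.
This closure contains every attribute of T1, so T1 ∩ T2 → T1. The join is lossless.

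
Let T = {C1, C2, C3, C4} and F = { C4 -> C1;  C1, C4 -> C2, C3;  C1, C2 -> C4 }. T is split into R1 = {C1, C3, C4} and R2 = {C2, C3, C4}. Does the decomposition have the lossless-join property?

Yes

Common attributes: R1 ∩ R2 = {C3, C4}.
Closure of {C3, C4}: C4 → C1 applies, adding C1; C1, C4 → C2, C3 applies, adding C2. So (C3, C4)⁺ = {C1, C2, C3, C4}.
This closure contains every attribute of R1, so R1 ∩ R2 → R1. The join is lossless.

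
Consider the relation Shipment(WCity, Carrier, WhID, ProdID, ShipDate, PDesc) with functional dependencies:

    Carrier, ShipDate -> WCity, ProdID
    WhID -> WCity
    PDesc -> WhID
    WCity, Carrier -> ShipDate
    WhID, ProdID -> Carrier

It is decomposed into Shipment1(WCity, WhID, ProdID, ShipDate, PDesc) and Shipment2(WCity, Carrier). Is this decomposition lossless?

No

Common attributes: Shipment1 ∩ Shipment2 = {WCity}.
No dependency enlarges {WCity}, so (WCity)⁺ = {WCity}.
The closure contains neither all of Shipment1 = {WCity, WhID, ProdID, ShipDate, PDesc} nor all of Shipment2 = {WCity, Carrier}, so the common attributes are not a superkey of either fragment. The join is lossy.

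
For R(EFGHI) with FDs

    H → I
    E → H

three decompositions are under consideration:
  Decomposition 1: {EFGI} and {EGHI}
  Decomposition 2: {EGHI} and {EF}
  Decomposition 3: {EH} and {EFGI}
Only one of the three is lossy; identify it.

Decomposition 1: common = {EGI}, closure = {EGHI} → lossless.
Decomposition 2: common = {E}, closure = {EHI} → lossy.
Decomposition 3: common = {E}, closure = {EHI} → lossless.

Decomposition 2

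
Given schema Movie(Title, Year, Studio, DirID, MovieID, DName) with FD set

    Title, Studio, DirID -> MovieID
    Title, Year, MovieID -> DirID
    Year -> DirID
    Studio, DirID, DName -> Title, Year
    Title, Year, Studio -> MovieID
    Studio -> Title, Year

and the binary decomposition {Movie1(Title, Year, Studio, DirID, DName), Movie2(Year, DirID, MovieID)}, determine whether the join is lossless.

No

Common attributes: Movie1 ∩ Movie2 = {Year, DirID}.
No dependency enlarges {Year, DirID}, so (Year, DirID)⁺ = {Year, DirID}.
The closure contains neither all of Movie1 = {Title, Year, Studio, DirID, DName} nor all of Movie2 = {Year, DirID, MovieID}, so the common attributes are not a superkey of either fragment. The join is lossy.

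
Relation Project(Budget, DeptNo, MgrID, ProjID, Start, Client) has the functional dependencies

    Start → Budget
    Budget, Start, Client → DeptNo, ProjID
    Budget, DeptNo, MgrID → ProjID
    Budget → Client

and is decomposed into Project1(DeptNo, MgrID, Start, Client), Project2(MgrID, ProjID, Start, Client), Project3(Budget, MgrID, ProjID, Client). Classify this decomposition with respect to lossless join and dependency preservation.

Lossless test (chase): Rows 1 and 2 agree on Start; apply Start→Budget and equate their Budget entries. Rows 1 and 2 agree on Budget, Start, Client; apply Budget, Start, Client→DeptNo, ProjID and equate their DeptNo, ProjID entries. No row becomes fully distinguished — the join is lossy.
Dependency preservation: the restricted closure of {Start} across the fragments never reaches {Budget}, so Start → Budget cannot be enforced without a join — not preserved.

lossy and not dependency-preserving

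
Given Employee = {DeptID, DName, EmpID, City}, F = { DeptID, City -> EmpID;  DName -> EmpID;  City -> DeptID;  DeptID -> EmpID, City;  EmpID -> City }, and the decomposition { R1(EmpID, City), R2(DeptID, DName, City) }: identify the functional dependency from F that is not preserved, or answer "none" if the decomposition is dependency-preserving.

none

DeptID, City → EmpID: restricted closure across fragments reaches EmpID.
DName → EmpID: restricted closure across fragments reaches EmpID.
City → DeptID lies within R2.
DeptID → EmpID, City: restricted closure across fragments reaches EmpID, City.
EmpID → City lies within R1.
Every dependency is enforceable on the fragments, so the decomposition is dependency-preserving.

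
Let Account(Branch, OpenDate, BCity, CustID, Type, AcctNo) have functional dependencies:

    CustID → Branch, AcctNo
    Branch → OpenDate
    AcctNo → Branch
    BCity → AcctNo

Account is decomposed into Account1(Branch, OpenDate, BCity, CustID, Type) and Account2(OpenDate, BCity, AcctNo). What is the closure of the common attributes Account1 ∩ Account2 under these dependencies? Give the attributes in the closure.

Branch, OpenDate, BCity, AcctNo

Account1 ∩ Account2 = {OpenDate, BCity}.
BCity → AcctNo applies, adding AcctNo
AcctNo → Branch applies, adding Branch
Closure: {Branch, OpenDate, BCity, AcctNo}.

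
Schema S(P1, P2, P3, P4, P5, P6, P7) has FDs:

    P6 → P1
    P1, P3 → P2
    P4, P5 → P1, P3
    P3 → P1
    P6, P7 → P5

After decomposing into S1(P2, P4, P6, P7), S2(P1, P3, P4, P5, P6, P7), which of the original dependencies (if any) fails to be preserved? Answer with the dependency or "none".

P1, P3 → P2

Check P1, P3 → P2: no single fragment contains all of {P1, P2, P3}, and the restricted closure of {P1, P3} across the fragments never reaches {P2}.
P6 → P1 is preserved.
P4, P5 → P1, P3 is preserved.
P3 → P1 is preserved.
P6, P7 → P5 is preserved.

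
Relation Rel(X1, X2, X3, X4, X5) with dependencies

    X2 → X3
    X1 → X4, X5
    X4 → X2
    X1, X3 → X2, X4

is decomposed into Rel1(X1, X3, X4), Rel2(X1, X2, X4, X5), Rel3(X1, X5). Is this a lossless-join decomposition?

Yes

Chase test. Columns are X1, X2, X3, X4, X5; row i has aⱼ where attribute j ∈ Reli, else bᵢⱼ.
Initial tableau (one row per fragment):
  row 1: a1 b12 a3 a4 b15
  row 2: a1 a2 b23 a4 a5
  row 3: a1 b32 b33 b34 a5
Rows 1 and 2 agree on X1; apply X1→X4, X5 and equate their X4, X5 entries.
Rows 1 and 3 agree on X1; apply X1→X4, X5 and equate their X4, X5 entries.
Rows 1 and 2 agree on X4; apply X4→X2 and equate their X2 entries.
Rows 1 and 3 agree on X4; apply X4→X2 and equate their X2 entries.
Rows 1 and 2 agree on X2; apply X2→X3 and equate their X3 entries.
Rows 1 and 3 agree on X2; apply X2→X3 and equate their X3 entries.
Row 1 is now all distinguished symbols — the join is lossless.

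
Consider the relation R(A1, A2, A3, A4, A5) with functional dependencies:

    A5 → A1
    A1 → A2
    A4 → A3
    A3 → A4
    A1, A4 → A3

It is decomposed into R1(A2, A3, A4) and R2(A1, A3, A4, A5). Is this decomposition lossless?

Common attributes: R1 ∩ R2 = {A3, A4}.
No dependency enlarges {A3, A4}, so (A3, A4)⁺ = {A3, A4}.
The closure contains neither all of R1 = {A2, A3, A4} nor all of R2 = {A1, A3, A4, A5}, so the common attributes are not a superkey of either fragment. The join is lossy.

No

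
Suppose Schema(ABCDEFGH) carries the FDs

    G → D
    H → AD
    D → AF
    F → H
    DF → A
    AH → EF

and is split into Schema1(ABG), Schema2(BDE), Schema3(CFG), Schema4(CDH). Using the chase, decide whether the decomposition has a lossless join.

No

Chase test. Columns are ABCDEFGH; row i has aⱼ where attribute j ∈ Schemai, else bᵢⱼ.
Initial tableau (one row per fragment):
  row 1: a1 a2 b13 b14 b15 b16 a7 b18
  row 2: b21 a2 b23 a4 a5 b26 b27 b28
  row 3: b31 b32 a3 b34 b35 a6 a7 b38
  row 4: b41 b42 a3 a4 b45 b46 b47 a8
Rows 1 and 3 agree on G; apply G→D and equate their D entries.
Rows 1 and 3 agree on D; apply D→AF and equate their AF entries.
Rows 2 and 4 agree on D; apply D→AF and equate their AF entries.
Rows 1 and 3 agree on F; apply F→H and equate their H entries.
Rows 2 and 4 agree on F; apply F→H and equate their H entries.
Rows 1 and 3 agree on AH; apply AH→EF and equate their EF entries.
Rows 2 and 4 agree on AH; apply AH→EF and equate their EF entries.
No row becomes fully distinguished — the join is lossy.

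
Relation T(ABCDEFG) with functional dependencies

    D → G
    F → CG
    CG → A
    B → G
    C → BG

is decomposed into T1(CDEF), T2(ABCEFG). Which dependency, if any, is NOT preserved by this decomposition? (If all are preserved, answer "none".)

D → G

Check D → G: no single fragment contains all of {DG}, and the restricted closure of {D} across the fragments never reaches {G}.
F → CG is preserved.
CG → A is preserved.
B → G is preserved.
C → BG is preserved.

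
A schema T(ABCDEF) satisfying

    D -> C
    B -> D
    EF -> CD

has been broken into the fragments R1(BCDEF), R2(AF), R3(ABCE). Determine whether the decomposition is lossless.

Chase test. Columns are ABCDEF; row i has aⱼ where attribute j ∈ Ri, else bᵢⱼ.
Initial tableau (one row per fragment):
  row 1: b11 a2 a3 a4 a5 a6
  row 2: a1 b22 b23 b24 b25 a6
  row 3: a1 a2 a3 b34 a5 b36
Rows 1 and 3 agree on B; apply B→D and equate their D entries.
No row becomes fully distinguished — the join is lossy.

No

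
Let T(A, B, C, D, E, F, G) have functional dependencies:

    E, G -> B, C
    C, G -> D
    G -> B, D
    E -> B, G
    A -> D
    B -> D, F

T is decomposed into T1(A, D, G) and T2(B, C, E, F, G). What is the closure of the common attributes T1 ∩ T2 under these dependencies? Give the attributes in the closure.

T1 ∩ T2 = {G}.
G → B, D applies, adding B, D
B → D, F applies, adding F
Closure: {B, D, F, G}.

B, D, F, G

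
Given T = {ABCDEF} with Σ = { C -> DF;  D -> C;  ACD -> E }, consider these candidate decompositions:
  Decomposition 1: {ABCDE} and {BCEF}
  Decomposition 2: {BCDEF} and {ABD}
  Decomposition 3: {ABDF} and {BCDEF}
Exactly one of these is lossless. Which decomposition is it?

Decomposition 1: common = {BCE}, closure = {BCDEF} → lossless.
Decomposition 2: common = {BD}, closure = {BCDF} → lossy.
Decomposition 3: common = {BDF}, closure = {BCDF} → lossy.

Decomposition 1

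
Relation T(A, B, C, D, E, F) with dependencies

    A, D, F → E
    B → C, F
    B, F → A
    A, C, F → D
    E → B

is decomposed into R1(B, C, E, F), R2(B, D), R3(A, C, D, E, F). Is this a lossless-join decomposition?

Chase test. Columns are A, B, C, D, E, F; row i has aⱼ where attribute j ∈ Ri, else bᵢⱼ.
Initial tableau (one row per fragment):
  row 1: b11 a2 a3 b14 a5 a6
  row 2: b21 a2 b23 a4 b25 b26
  row 3: a1 b32 a3 a4 a5 a6
Rows 1 and 2 agree on B; apply B→C, F and equate their C, F entries.
Rows 1 and 2 agree on B, F; apply B, F→A and equate their A entries.
Rows 1 and 2 agree on A, C, F; apply A, C, F→D and equate their D entries.
Rows 1 and 3 agree on E; apply E→B and equate their B entries.
Rows 1 and 2 agree on A, D, F; apply A, D, F→E and equate their E entries.
Rows 1 and 3 agree on B, F; apply B, F→A and equate their A entries.
Row 1 is now all distinguished symbols — the join is lossless.

Yes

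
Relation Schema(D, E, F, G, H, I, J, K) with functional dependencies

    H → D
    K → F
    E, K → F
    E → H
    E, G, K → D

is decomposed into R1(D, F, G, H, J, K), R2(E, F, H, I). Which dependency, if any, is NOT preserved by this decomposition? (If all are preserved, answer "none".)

H → D lies within R1.
K → F lies within R1.
E, K → F: restricted closure across fragments reaches F.
E → H lies within R2.
E, G, K → D: restricted closure across fragments reaches D.
Every dependency is enforceable on the fragments, so the decomposition is dependency-preserving.

none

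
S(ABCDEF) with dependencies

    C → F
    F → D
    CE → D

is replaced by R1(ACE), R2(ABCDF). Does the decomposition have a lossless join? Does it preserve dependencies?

lossy but dependency-preserving

Lossless test: (AC)⁺ = {ACDF}, which is a superkey of neither fragment — lossy.
Dependency preservation: CE → D is not contained in any single fragment, but the restricted closure of its left-hand side across the fragments still reaches the right-hand side; the remaining FDs each lie inside some fragment. All dependencies are preserved.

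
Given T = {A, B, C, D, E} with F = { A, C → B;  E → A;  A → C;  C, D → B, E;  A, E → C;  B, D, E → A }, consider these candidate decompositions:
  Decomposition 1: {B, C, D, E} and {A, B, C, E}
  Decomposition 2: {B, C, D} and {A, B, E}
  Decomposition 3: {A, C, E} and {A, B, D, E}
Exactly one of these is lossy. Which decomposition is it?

Decomposition 1: common = {B, C, E}, closure = {A, B, C, E} → lossless.
Decomposition 2: common = {B}, closure = {B} → lossy.
Decomposition 3: common = {A, E}, closure = {A, B, C, E} → lossless.

Decomposition 2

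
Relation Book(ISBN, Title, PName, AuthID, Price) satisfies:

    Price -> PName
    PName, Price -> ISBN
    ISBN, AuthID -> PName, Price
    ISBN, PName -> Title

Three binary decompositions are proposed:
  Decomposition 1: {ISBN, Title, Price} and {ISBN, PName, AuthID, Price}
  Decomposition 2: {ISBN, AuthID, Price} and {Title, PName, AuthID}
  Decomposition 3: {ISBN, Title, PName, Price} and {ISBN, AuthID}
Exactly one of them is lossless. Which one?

Decomposition 1

Decomposition 1: common = {ISBN, Price}, closure = {ISBN, Title, PName, Price} → lossless.
Decomposition 2: common = {AuthID}, closure = {AuthID} → lossy.
Decomposition 3: common = {ISBN}, closure = {ISBN} → lossy.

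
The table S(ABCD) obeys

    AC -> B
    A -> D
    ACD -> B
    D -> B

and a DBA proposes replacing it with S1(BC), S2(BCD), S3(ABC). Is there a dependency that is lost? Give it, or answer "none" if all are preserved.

Check A → D: no single fragment contains all of {AD}, and the restricted closure of {A} across the fragments never reaches {D}.
AC → B is preserved.
ACD → B is preserved.
D → B is preserved.

A -> D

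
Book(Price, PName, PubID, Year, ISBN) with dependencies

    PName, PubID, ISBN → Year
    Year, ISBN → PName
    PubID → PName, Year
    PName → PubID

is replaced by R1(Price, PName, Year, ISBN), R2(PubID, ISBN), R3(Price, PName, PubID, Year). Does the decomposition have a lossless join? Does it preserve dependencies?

lossless and dependency-preserving

Lossless test (chase): Rows 2 and 3 agree on PubID; apply PubID→PName, Year and equate their PName, Year entries. Rows 1 and 2 agree on PName; apply PName→PubID and equate their PubID entries. Row 1 is now all distinguished symbols — the join is lossless.
Dependency preservation: PName, PubID, ISBN → Year is not contained in any single fragment, but the restricted closure of its left-hand side across the fragments still reaches the right-hand side; the remaining FDs each lie inside some fragment. All dependencies are preserved.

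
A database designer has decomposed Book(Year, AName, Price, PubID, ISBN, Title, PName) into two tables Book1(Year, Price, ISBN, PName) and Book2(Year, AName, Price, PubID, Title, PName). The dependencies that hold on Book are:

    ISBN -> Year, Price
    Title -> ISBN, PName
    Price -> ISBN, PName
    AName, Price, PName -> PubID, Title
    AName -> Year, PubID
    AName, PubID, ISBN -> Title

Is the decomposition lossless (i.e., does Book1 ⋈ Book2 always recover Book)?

Yes

Common attributes: Book1 ∩ Book2 = {Year, Price, PName}.
Closure of {Year, Price, PName}: Price → ISBN, PName applies, adding ISBN. So (Year, Price, PName)⁺ = {Year, Price, ISBN, PName}.
This closure contains every attribute of Book1, so Book1 ∩ Book2 → Book1. The join is lossless.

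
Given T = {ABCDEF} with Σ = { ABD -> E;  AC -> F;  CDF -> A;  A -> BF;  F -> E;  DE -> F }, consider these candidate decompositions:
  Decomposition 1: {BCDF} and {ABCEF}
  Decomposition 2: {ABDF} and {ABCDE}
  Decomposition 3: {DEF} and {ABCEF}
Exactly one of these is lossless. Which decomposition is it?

Decomposition 1: common = {BCF}, closure = {BCEF} → lossy.
Decomposition 2: common = {ABD}, closure = {ABDEF} → lossless.
Decomposition 3: common = {EF}, closure = {EF} → lossy.

Decomposition 2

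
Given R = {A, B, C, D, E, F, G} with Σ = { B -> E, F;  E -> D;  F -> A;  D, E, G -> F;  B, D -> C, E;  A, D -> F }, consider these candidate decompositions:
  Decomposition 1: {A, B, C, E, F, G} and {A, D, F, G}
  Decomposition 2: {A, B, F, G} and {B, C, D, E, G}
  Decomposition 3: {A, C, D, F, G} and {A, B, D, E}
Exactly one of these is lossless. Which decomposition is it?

Decomposition 1: common = {A, F, G}, closure = {A, F, G} → lossy.
Decomposition 2: common = {B, G}, closure = {A, B, C, D, E, F, G} → lossless.
Decomposition 3: common = {A, D}, closure = {A, D, F} → lossy.

Decomposition 2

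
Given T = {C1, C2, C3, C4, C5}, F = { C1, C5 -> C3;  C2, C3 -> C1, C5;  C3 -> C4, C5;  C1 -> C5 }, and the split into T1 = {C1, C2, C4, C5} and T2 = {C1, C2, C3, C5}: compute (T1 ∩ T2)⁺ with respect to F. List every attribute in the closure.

T1 ∩ T2 = {C1, C2, C5}.
C1, C5 → C3 applies, adding C3
C3 → C4, C5 applies, adding C4
Closure: {C1, C2, C3, C4, C5}.

C1, C2, C3, C4, C5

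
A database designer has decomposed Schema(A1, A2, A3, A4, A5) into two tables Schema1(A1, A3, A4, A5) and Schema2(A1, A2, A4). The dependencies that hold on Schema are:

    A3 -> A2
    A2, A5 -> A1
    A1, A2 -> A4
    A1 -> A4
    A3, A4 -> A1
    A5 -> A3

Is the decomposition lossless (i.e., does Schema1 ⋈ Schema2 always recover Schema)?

No

Common attributes: Schema1 ∩ Schema2 = {A1, A4}.
No dependency enlarges {A1, A4}, so (A1, A4)⁺ = {A1, A4}.
The closure contains neither all of Schema1 = {A1, A3, A4, A5} nor all of Schema2 = {A1, A2, A4}, so the common attributes are not a superkey of either fragment. The join is lossy.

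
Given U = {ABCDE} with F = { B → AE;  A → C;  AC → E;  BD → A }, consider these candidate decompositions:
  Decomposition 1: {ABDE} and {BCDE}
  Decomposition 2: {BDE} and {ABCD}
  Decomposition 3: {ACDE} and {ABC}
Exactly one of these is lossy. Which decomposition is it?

Decomposition 1: common = {BDE}, closure = {ABCDE} → lossless.
Decomposition 2: common = {BD}, closure = {ABCDE} → lossless.
Decomposition 3: common = {AC}, closure = {ACE} → lossy.

Decomposition 3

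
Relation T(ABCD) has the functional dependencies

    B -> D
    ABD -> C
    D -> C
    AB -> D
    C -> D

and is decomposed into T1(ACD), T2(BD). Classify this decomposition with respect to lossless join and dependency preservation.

Lossless test: (D)⁺ = {CD}, which is a superkey of neither fragment — lossy.
Dependency preservation: ABD → C; AB → D are not contained in any single fragment, but the restricted closure of each left-hand side across the fragments still reaches the right-hand side; the remaining FDs each lie inside some fragment. All dependencies are preserved.

lossy but dependency-preserving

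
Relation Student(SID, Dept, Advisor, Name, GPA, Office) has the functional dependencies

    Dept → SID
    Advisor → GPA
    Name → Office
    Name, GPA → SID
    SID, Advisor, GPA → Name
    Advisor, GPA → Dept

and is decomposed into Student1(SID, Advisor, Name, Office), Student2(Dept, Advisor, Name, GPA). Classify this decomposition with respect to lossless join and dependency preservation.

Lossless test: (Advisor, Name)⁺ = {SID, Dept, Advisor, Name, GPA, Office}, which contains all of one fragment — lossless.
Dependency preservation: the restricted closure of {Dept} across the fragments never reaches {SID}, so Dept → SID cannot be enforced without a join — not preserved.

lossless but not dependency-preserving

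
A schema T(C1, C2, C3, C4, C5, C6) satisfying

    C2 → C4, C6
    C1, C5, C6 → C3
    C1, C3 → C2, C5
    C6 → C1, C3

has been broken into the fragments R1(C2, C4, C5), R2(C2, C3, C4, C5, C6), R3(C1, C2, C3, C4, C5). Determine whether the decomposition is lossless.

Chase test. Columns are C1, C2, C3, C4, C5, C6; row i has aⱼ where attribute j ∈ Ri, else bᵢⱼ.
Initial tableau (one row per fragment):
  row 1: b11 a2 b13 a4 a5 b16
  row 2: b21 a2 a3 a4 a5 a6
  row 3: a1 a2 a3 a4 a5 b36
Rows 1 and 2 agree on C2; apply C2→C4, C6 and equate their C4, C6 entries.
Rows 1 and 3 agree on C2; apply C2→C4, C6 and equate their C4, C6 entries.
Rows 1 and 2 agree on C6; apply C6→C1, C3 and equate their C1, C3 entries.
Rows 1 and 3 agree on C6; apply C6→C1, C3 and equate their C1, C3 entries.
Row 1 is now all distinguished symbols — the join is lossless.

Yes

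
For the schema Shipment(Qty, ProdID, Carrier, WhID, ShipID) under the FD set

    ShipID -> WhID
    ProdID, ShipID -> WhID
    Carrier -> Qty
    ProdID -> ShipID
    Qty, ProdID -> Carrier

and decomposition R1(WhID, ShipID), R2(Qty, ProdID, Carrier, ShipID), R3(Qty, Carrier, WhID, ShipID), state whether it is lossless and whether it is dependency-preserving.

Lossless test (chase): Rows 1 and 2 agree on ShipID; apply ShipID→WhID and equate their WhID entries. Row 2 is now all distinguished symbols — the join is lossless.
Dependency preservation: ProdID, ShipID → WhID is not contained in any single fragment, but the restricted closure of its left-hand side across the fragments still reaches the right-hand side; the remaining FDs each lie inside some fragment. All dependencies are preserved.

lossless and dependency-preserving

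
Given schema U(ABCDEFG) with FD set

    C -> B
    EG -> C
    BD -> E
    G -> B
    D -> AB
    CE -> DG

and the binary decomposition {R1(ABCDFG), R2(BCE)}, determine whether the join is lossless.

Common attributes: R1 ∩ R2 = {BC}.
No dependency enlarges {BC}, so (BC)⁺ = {BC}.
The closure contains neither all of R1 = {ABCDFG} nor all of R2 = {BCE}, so the common attributes are not a superkey of either fragment. The join is lossy.

No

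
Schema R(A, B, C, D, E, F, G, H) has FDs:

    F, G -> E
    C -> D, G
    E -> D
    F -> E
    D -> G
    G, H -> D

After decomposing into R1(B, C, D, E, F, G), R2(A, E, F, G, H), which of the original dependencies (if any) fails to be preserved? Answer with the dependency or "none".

Check G, H → D: no single fragment contains all of {D, G, H}, and the restricted closure of {G, H} across the fragments never reaches {D}.
F, G → E is preserved.
C → D, G is preserved.
E → D is preserved.
F → E is preserved.
D → G is preserved.

G, H -> D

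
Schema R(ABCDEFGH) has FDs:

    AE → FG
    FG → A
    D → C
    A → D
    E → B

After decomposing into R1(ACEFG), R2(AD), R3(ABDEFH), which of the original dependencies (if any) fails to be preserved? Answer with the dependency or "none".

D → C

Check D → C: no single fragment contains all of {CD}, and the restricted closure of {D} across the fragments never reaches {C}.
AE → FG is preserved.
FG → A is preserved.
A → D is preserved.
E → B is preserved.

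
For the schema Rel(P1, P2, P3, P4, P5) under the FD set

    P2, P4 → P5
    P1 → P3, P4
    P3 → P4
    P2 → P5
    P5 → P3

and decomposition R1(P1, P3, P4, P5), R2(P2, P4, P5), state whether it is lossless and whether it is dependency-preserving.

lossy but dependency-preserving

Lossless test: (P4, P5)⁺ = {P3, P4, P5}, which is a superkey of neither fragment — lossy.
Dependency preservation: every FD's attributes lie within a single fragment, so each can be enforced locally — preserved.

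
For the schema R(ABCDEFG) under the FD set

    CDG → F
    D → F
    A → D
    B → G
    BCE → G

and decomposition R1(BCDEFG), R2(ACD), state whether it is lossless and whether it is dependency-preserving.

Lossless test: (CD)⁺ = {CDF}, which is a superkey of neither fragment — lossy.
Dependency preservation: every FD's attributes lie within a single fragment, so each can be enforced locally — preserved.

lossy but dependency-preserving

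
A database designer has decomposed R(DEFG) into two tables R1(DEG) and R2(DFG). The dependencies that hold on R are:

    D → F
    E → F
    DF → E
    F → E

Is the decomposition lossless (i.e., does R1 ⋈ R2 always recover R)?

Common attributes: R1 ∩ R2 = {DG}.
Closure of {DG}: D → F applies, adding F; DF → E applies, adding E. So (DG)⁺ = {DEFG}.
This closure contains every attribute of R1, so R1 ∩ R2 → R1. The join is lossless.

Yes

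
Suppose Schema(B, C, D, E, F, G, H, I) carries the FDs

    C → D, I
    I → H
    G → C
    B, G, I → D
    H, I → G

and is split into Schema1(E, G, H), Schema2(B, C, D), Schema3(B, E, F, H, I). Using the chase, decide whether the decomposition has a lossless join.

No

Chase test. Columns are B, C, D, E, F, G, H, I; row i has aⱼ where attribute j ∈ Schemai, else bᵢⱼ.
Initial tableau (one row per fragment):
  row 1: b11 b12 b13 a4 b15 a6 a7 b18
  row 2: a1 a2 a3 b24 b25 b26 b27 b28
  row 3: a1 b32 b33 a4 a5 b36 a7 a8
No row becomes fully distinguished — the join is lossy.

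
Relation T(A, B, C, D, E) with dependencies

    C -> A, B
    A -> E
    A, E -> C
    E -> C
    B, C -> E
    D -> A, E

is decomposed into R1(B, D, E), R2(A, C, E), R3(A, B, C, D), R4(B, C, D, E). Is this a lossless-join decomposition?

Chase test. Columns are A, B, C, D, E; row i has aⱼ where attribute j ∈ Ri, else bᵢⱼ.
Initial tableau (one row per fragment):
  row 1: b11 a2 b13 a4 a5
  row 2: a1 b22 a3 b24 a5
  row 3: a1 a2 a3 a4 b35
  row 4: b41 a2 a3 a4 a5
Rows 2 and 3 agree on C; apply C→A, B and equate their A, B entries.
Rows 2 and 4 agree on C; apply C→A, B and equate their A, B entries.
Rows 2 and 3 agree on A; apply A→E and equate their E entries.
Rows 1 and 2 agree on E; apply E→C and equate their C entries.
Rows 1 and 3 agree on D; apply D→A, E and equate their A, E entries.
Row 1 is now all distinguished symbols — the join is lossless.

Yes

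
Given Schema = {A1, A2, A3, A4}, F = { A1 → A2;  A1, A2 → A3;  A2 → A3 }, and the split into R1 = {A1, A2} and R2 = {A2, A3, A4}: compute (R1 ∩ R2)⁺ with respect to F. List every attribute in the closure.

A2, A3

R1 ∩ R2 = {A2}.
A2 → A3 applies, adding A3
Closure: {A2, A3}.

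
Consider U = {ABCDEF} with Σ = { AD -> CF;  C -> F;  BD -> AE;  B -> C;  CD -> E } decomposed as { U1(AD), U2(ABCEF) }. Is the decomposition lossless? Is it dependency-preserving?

lossy and not dependency-preserving

Lossless test: (A)⁺ = {A}, which is a superkey of neither fragment — lossy.
Dependency preservation: the restricted closure of {AD} across the fragments never reaches {CF}, so AD → CF cannot be enforced without a join — not preserved.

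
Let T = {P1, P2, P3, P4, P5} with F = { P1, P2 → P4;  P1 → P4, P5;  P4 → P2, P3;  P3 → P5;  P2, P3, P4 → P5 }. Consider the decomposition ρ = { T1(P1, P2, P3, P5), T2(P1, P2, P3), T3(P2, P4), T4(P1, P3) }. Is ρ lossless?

No

Chase test. Columns are P1, P2, P3, P4, P5; row i has aⱼ where attribute j ∈ Ti, else bᵢⱼ.
Initial tableau (one row per fragment):
  row 1: a1 a2 a3 b14 a5
  row 2: a1 a2 a3 b24 b25
  row 3: b31 a2 b33 a4 b35
  row 4: a1 b42 a3 b44 b45
Rows 1 and 2 agree on P1, P2; apply P1, P2→P4 and equate their P4 entries.
Rows 1 and 2 agree on P1; apply P1→P4, P5 and equate their P4, P5 entries.
Rows 1 and 4 agree on P1; apply P1→P4, P5 and equate their P4, P5 entries.
Rows 1 and 4 agree on P4; apply P4→P2, P3 and equate their P2, P3 entries.
No row becomes fully distinguished — the join is lossy.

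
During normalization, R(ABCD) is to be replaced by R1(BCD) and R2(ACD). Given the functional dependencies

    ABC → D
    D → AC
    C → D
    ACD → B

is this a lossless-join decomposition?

Yes

Common attributes: R1 ∩ R2 = {CD}.
Closure of {CD}: D → AC applies, adding A; ACD → B applies, adding B. So (CD)⁺ = {ABCD}.
This closure contains every attribute of R1, so R1 ∩ R2 → R1. The join is lossless.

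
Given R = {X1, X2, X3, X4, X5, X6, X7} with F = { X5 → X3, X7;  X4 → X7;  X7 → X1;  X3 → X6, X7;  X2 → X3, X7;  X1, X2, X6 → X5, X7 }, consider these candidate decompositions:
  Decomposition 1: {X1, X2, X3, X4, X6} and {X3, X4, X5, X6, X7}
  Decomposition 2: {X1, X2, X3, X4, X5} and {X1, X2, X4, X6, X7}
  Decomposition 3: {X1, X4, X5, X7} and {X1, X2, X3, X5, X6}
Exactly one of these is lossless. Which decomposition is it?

Decomposition 2

Decomposition 1: common = {X3, X4, X6}, closure = {X1, X3, X4, X6, X7} → lossy.
Decomposition 2: common = {X1, X2, X4}, closure = {X1, X2, X3, X4, X5, X6, X7} → lossless.
Decomposition 3: common = {X1, X5}, closure = {X1, X3, X5, X6, X7} → lossy.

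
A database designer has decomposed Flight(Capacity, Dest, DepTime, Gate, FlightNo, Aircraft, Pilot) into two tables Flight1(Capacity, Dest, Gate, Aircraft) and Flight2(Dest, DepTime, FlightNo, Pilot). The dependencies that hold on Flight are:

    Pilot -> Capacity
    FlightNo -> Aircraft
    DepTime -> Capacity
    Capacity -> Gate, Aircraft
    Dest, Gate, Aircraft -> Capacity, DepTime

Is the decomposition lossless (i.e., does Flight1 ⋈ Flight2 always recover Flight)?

Common attributes: Flight1 ∩ Flight2 = {Dest}.
No dependency enlarges {Dest}, so (Dest)⁺ = {Dest}.
The closure contains neither all of Flight1 = {Capacity, Dest, Gate, Aircraft} nor all of Flight2 = {Dest, DepTime, FlightNo, Pilot}, so the common attributes are not a superkey of either fragment. The join is lossy.

No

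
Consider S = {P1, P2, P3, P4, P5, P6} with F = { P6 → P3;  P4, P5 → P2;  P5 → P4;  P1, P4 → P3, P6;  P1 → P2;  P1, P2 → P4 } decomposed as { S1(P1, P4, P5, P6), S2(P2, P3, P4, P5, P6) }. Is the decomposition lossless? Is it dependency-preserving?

lossless but not dependency-preserving

Lossless test: (P4, P5, P6)⁺ = {P2, P3, P4, P5, P6}, which contains all of one fragment — lossless.
Dependency preservation: the restricted closure of {P1} across the fragments never reaches {P2}, so P1 → P2 cannot be enforced without a join — not preserved.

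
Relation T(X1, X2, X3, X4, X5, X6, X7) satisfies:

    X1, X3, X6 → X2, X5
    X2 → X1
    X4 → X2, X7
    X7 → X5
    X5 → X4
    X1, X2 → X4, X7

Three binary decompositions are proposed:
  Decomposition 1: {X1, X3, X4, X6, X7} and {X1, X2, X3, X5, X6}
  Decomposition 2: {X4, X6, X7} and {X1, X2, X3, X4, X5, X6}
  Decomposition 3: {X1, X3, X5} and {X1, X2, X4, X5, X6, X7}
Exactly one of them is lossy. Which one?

Decomposition 3

Decomposition 1: common = {X1, X3, X6}, closure = {X1, X2, X3, X4, X5, X6, X7} → lossless.
Decomposition 2: common = {X4, X6}, closure = {X1, X2, X4, X5, X6, X7} → lossless.
Decomposition 3: common = {X1, X5}, closure = {X1, X2, X4, X5, X7} → lossy.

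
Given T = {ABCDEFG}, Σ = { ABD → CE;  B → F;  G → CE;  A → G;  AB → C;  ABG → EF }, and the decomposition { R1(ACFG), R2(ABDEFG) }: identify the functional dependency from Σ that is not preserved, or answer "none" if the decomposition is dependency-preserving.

none

ABD → CE: restricted closure across fragments reaches CE.
B → F lies within R2.
G → CE: restricted closure across fragments reaches CE.
A → G lies within R1.
AB → C: restricted closure across fragments reaches C.
ABG → EF lies within R2.
Every dependency is enforceable on the fragments, so the decomposition is dependency-preserving.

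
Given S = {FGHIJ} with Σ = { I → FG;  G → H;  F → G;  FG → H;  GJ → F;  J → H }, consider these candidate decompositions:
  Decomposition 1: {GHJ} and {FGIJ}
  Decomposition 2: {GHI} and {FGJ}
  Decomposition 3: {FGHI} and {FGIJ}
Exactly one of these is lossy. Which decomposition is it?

Decomposition 1: common = {GJ}, closure = {FGHJ} → lossless.
Decomposition 2: common = {G}, closure = {GH} → lossy.
Decomposition 3: common = {FGI}, closure = {FGHI} → lossless.

Decomposition 2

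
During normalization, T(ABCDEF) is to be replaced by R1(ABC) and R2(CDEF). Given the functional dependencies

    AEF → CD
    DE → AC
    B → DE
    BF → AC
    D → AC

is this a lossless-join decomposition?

Common attributes: R1 ∩ R2 = {C}.
No dependency enlarges {C}, so (C)⁺ = {C}.
The closure contains neither all of R1 = {ABC} nor all of R2 = {CDEF}, so the common attributes are not a superkey of either fragment. The join is lossy.

No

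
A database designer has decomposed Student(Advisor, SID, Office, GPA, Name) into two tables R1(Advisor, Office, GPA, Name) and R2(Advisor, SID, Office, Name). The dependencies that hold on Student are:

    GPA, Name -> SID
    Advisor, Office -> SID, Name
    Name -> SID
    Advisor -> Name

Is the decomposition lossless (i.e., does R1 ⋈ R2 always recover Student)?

Common attributes: R1 ∩ R2 = {Advisor, Office, Name}.
Closure of {Advisor, Office, Name}: Advisor, Office → SID, Name applies, adding SID. So (Advisor, Office, Name)⁺ = {Advisor, SID, Office, Name}.
This closure contains every attribute of R2, so R1 ∩ R2 → R2. The join is lossless.

Yes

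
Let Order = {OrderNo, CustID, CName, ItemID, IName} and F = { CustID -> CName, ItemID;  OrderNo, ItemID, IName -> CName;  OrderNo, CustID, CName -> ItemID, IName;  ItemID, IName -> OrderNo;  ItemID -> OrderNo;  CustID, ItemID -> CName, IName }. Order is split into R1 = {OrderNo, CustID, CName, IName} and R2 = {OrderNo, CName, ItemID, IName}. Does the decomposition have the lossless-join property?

No

Common attributes: R1 ∩ R2 = {OrderNo, CName, IName}.
No dependency enlarges {OrderNo, CName, IName}, so (OrderNo, CName, IName)⁺ = {OrderNo, CName, IName}.
The closure contains neither all of R1 = {OrderNo, CustID, CName, IName} nor all of R2 = {OrderNo, CName, ItemID, IName}, so the common attributes are not a superkey of either fragment. The join is lossy.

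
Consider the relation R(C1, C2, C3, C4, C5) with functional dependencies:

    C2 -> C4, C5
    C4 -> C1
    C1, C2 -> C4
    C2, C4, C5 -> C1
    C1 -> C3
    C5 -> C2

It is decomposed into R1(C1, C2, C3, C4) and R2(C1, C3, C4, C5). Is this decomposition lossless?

No

Common attributes: R1 ∩ R2 = {C1, C3, C4}.
No dependency enlarges {C1, C3, C4}, so (C1, C3, C4)⁺ = {C1, C3, C4}.
The closure contains neither all of R1 = {C1, C2, C3, C4} nor all of R2 = {C1, C3, C4, C5}, so the common attributes are not a superkey of either fragment. The join is lossy.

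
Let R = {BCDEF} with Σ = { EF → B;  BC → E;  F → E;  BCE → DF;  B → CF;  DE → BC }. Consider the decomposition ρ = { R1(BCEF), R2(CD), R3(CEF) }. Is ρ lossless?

No

Chase test. Columns are BCDEF; row i has aⱼ where attribute j ∈ Ri, else bᵢⱼ.
Initial tableau (one row per fragment):
  row 1: a1 a2 b13 a4 a5
  row 2: b21 a2 a3 b24 b25
  row 3: b31 a2 b33 a4 a5
Rows 1 and 3 agree on EF; apply EF→B and equate their B entries.
Rows 1 and 3 agree on BCE; apply BCE→DF and equate their DF entries.
No row becomes fully distinguished — the join is lossy.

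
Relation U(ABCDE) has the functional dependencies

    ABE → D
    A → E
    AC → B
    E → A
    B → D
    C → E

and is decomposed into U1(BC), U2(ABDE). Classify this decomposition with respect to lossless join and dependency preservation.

Lossless test: (B)⁺ = {BD}, which is a superkey of neither fragment — lossy.
Dependency preservation: the restricted closure of {C} across the fragments never reaches {E}, so C → E cannot be enforced without a join — not preserved.

lossy and not dependency-preserving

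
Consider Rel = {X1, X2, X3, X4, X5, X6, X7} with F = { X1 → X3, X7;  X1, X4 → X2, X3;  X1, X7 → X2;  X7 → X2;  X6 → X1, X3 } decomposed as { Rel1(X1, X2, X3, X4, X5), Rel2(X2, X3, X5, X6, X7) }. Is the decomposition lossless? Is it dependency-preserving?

lossy and not dependency-preserving

Lossless test: (X2, X3, X5)⁺ = {X2, X3, X5}, which is a superkey of neither fragment — lossy.
Dependency preservation: the restricted closure of {X1} across the fragments never reaches {X3, X7}, so X1 → X3, X7 cannot be enforced without a join — not preserved.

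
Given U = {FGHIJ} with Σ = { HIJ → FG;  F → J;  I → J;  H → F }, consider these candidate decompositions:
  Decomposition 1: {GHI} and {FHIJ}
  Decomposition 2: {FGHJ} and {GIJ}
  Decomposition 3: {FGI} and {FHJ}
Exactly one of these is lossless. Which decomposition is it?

Decomposition 1: common = {HI}, closure = {FGHIJ} → lossless.
Decomposition 2: common = {GJ}, closure = {GJ} → lossy.
Decomposition 3: common = {F}, closure = {FJ} → lossy.

Decomposition 1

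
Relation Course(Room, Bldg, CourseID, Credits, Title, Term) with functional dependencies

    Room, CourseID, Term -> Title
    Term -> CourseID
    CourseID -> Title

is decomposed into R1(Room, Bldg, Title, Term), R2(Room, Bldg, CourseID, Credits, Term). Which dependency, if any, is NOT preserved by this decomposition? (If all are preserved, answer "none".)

Check CourseID → Title: no single fragment contains all of {CourseID, Title}, and the restricted closure of {CourseID} across the fragments never reaches {Title}.
Room, CourseID, Term → Title is preserved.
Term → CourseID is preserved.

CourseID -> Title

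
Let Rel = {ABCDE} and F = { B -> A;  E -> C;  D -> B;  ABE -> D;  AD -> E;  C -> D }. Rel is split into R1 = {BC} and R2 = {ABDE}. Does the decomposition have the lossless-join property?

Common attributes: R1 ∩ R2 = {B}.
Closure of {B}: B → A applies, adding A. So (B)⁺ = {AB}.
The closure contains neither all of R1 = {BC} nor all of R2 = {ABDE}, so the common attributes are not a superkey of either fragment. The join is lossy.

No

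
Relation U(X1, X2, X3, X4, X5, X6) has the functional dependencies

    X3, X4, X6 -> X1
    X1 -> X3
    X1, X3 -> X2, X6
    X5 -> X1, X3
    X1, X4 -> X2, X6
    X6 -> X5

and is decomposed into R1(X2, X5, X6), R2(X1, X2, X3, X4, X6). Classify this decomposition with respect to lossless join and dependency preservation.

lossless and dependency-preserving

Lossless test: (X2, X6)⁺ = {X1, X2, X3, X5, X6}, which contains all of one fragment — lossless.
Dependency preservation: X5 → X1, X3 is not contained in any single fragment, but the restricted closure of its left-hand side across the fragments still reaches the right-hand side; the remaining FDs each lie inside some fragment. All dependencies are preserved.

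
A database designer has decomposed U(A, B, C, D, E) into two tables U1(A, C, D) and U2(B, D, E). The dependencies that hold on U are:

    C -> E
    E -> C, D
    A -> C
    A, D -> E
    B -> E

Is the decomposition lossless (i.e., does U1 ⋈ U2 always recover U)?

No

Common attributes: U1 ∩ U2 = {D}.
No dependency enlarges {D}, so (D)⁺ = {D}.
The closure contains neither all of U1 = {A, C, D} nor all of U2 = {B, D, E}, so the common attributes are not a superkey of either fragment. The join is lossy.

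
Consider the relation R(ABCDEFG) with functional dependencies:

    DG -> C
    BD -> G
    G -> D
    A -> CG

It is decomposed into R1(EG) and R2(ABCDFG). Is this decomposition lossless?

Common attributes: R1 ∩ R2 = {G}.
Closure of {G}: G → D applies, adding D; DG → C applies, adding C. So (G)⁺ = {CDG}.
The closure contains neither all of R1 = {EG} nor all of R2 = {ABCDFG}, so the common attributes are not a superkey of either fragment. The join is lossy.

No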